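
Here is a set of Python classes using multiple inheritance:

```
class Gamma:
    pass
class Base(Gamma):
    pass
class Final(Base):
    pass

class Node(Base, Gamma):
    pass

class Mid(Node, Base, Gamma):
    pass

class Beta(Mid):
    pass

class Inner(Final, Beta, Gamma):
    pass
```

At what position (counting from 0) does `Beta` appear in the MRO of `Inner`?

2

L[Inner] = Inner + merge(L[Final], L[Beta], L[Gamma], [Final Beta Gamma])
  take Final:  [Final Base Gamma object] + [Beta Mid Node Base Gamma object] + [Gamma object] + [Final Beta Gamma]
  take Beta:  [Base Gamma object] + [Beta Mid Node Base Gamma object] + [Gamma object] + [Beta Gamma]
  take Mid:  [Base Gamma object] + [Mid Node Base Gamma object] + [Gamma object] + [Gamma]
  take Node:  [Base Gamma object] + [Node Base Gamma object] + [Gamma object] + [Gamma]
  take Base:  [Base Gamma object] + [Base Gamma object] + [Gamma object] + [Gamma]
  take Gamma:  [Gamma object] + [Gamma object] + [Gamma object] + [Gamma]
  take object:  [object] + [object] + [object]
MRO: Inner Final Beta Mid Node Base Gamma object
Beta sits at index 2.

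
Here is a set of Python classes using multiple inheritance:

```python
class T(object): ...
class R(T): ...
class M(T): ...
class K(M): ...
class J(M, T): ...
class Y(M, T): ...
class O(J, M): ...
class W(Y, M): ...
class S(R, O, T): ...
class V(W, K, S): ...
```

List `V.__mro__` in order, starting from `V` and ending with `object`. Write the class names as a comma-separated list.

V, W, Y, K, S, R, O, J, M, T, object

L[V] = V + merge(L[W], L[K], L[S], [W K S])
  take W:  [W Y M T object] + [K M T object] + [S R O J M T object] + [W K S]
  take Y:  [Y M T object] + [K M T object] + [S R O J M T object] + [K S]
  take K:  [M T object] + [K M T object] + [S R O J M T object] + [K S]
  take S:  [M T object] + [M T object] + [S R O J M T object] + [S]
  take R:  [M T object] + [M T object] + [R O J M T object]
  take O:  [M T object] + [M T object] + [O J M T object]
  take J:  [M T object] + [M T object] + [J M T object]
  take M:  [M T object] + [M T object] + [M T object]
  take T:  [T object] + [T object] + [T object]
  take object:  [object] + [object] + [object]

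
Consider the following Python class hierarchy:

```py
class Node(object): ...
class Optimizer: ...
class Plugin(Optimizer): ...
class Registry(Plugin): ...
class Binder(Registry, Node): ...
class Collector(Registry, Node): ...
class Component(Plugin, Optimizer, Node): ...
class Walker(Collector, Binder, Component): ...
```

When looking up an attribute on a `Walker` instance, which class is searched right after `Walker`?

L[Walker] = Walker + merge(L[Collector], L[Binder], L[Component], [Collector Binder Component])
  take Collector:  [Collector Registry Plugin Optimizer Node object] + [Binder Registry Plugin Optimizer Node object] + [Component Plugin Optimizer Node object] + [Collector Binder Component]
  take Binder:  [Registry Plugin Optimizer Node object] + [Binder Registry Plugin Optimizer Node object] + [Component Plugin Optimizer Node object] + [Binder Component]
  take Registry:  [Registry Plugin Optimizer Node object] + [Registry Plugin Optimizer Node object] + [Component Plugin Optimizer Node object] + [Component]
  take Component:  [Plugin Optimizer Node object] + [Plugin Optimizer Node object] + [Component Plugin Optimizer Node object] + [Component]
  take Plugin:  [Plugin Optimizer Node object] + [Plugin Optimizer Node object] + [Plugin Optimizer Node object]
  take Optimizer:  [Optimizer Node object] + [Optimizer Node object] + [Optimizer Node object]
  take Node:  [Node object] + [Node object] + [Node object]
  take object:  [object] + [object] + [object]
MRO: Walker Collector Binder Registry Component Plugin Optimizer Node object
Walker is at position 0; next is Collector.

Collector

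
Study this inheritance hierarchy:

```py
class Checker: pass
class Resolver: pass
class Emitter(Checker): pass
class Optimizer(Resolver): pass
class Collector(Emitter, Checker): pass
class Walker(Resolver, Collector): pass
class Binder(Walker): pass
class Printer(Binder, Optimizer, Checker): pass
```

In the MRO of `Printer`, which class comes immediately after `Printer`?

L[Printer] = Printer + merge(L[Binder], L[Optimizer], L[Checker], [Binder Optimizer Checker])
  take Binder:  [Binder Walker Resolver Collector Emitter Checker object] + [Optimizer Resolver object] + [Checker object] + [Binder Optimizer Checker]
  take Walker:  [Walker Resolver Collector Emitter Checker object] + [Optimizer Resolver object] + [Checker object] + [Optimizer Checker]
  take Optimizer:  [Resolver Collector Emitter Checker object] + [Optimizer Resolver object] + [Checker object] + [Optimizer Checker]
  take Resolver:  [Resolver Collector Emitter Checker object] + [Resolver object] + [Checker object] + [Checker]
  take Collector:  [Collector Emitter Checker object] + [object] + [Checker object] + [Checker]
  take Emitter:  [Emitter Checker object] + [object] + [Checker object] + [Checker]
  take Checker:  [Checker object] + [object] + [Checker object] + [Checker]
  take object:  [object] + [object] + [object]
MRO: Printer Binder Walker Optimizer Resolver Collector Emitter Checker object
Printer is at position 0; next is Binder.

Binder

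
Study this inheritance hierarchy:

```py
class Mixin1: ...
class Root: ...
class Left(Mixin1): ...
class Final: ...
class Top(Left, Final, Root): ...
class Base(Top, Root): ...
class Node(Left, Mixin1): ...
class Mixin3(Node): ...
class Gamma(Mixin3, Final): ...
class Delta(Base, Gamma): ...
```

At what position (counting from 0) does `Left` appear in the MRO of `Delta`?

L[Delta] = Delta + merge(L[Base], L[Gamma], [Base Gamma])
  take Base:  [Base Top Left Mixin1 Final Root object] + [Gamma Mixin3 Node Left Mixin1 Final object] + [Base Gamma]
  take Top:  [Top Left Mixin1 Final Root object] + [Gamma Mixin3 Node Left Mixin1 Final object] + [Gamma]
  take Gamma:  [Left Mixin1 Final Root object] + [Gamma Mixin3 Node Left Mixin1 Final object] + [Gamma]
  take Mixin3:  [Left Mixin1 Final Root object] + [Mixin3 Node Left Mixin1 Final object]
  take Node:  [Left Mixin1 Final Root object] + [Node Left Mixin1 Final object]
  take Left:  [Left Mixin1 Final Root object] + [Left Mixin1 Final object]
  take Mixin1:  [Mixin1 Final Root object] + [Mixin1 Final object]
  take Final:  [Final Root object] + [Final object]
  take Root:  [Root object] + [object]
  take object:  [object] + [object]
MRO: Delta Base Top Gamma Mixin3 Node Left Mixin1 Final Root object
Left sits at index 6.

6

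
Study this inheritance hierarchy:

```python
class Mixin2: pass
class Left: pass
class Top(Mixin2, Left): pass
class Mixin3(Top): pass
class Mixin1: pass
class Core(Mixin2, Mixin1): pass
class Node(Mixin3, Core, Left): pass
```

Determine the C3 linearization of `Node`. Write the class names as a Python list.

L[Node] = Node + merge(L[Mixin3], L[Core], L[Left], [Mixin3 Core Left])
  take Mixin3:  [Mixin3 Top Mixin2 Left object] + [Core Mixin2 Mixin1 object] + [Left object] + [Mixin3 Core Left]
  take Top:  [Top Mixin2 Left object] + [Core Mixin2 Mixin1 object] + [Left object] + [Core Left]
  take Core:  [Mixin2 Left object] + [Core Mixin2 Mixin1 object] + [Left object] + [Core Left]
  take Mixin2:  [Mixin2 Left object] + [Mixin2 Mixin1 object] + [Left object] + [Left]
  take Left:  [Left object] + [Mixin1 object] + [Left object] + [Left]
  take Mixin1:  [object] + [Mixin1 object] + [object]
  take object:  [object] + [object] + [object]

[Node, Mixin3, Top, Core, Mixin2, Left, Mixin1, object]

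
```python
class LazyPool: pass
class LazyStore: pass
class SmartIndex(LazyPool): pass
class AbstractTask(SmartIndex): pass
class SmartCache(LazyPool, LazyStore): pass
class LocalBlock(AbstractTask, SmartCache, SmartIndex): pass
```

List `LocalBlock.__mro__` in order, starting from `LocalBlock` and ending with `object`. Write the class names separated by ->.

LocalBlock -> AbstractTask -> SmartCache -> SmartIndex -> LazyPool -> LazyStore -> object

L[LocalBlock] = LocalBlock + merge(L[AbstractTask], L[SmartCache], L[SmartIndex], [AbstractTask SmartCache SmartIndex])
  take AbstractTask:  [AbstractTask SmartIndex LazyPool object] + [SmartCache LazyPool LazyStore object] + [SmartIndex LazyPool object] + [AbstractTask SmartCache SmartIndex]
  take SmartCache:  [SmartIndex LazyPool object] + [SmartCache LazyPool LazyStore object] + [SmartIndex LazyPool object] + [SmartCache SmartIndex]
  take SmartIndex:  [SmartIndex LazyPool object] + [LazyPool LazyStore object] + [SmartIndex LazyPool object] + [SmartIndex]
  take LazyPool:  [LazyPool object] + [LazyPool LazyStore object] + [LazyPool object]
  take LazyStore:  [object] + [LazyStore object] + [object]
  take object:  [object] + [object] + [object]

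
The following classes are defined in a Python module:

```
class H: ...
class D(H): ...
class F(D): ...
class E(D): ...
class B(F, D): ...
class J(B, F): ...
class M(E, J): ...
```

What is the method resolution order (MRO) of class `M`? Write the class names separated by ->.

L[M] = M + merge(L[E], L[J], [E J])
  take E:  [E D H object] + [J B F D H object] + [E J]
  take J:  [D H object] + [J B F D H object] + [J]
  take B:  [D H object] + [B F D H object]
  take F:  [D H object] + [F D H object]
  take D:  [D H object] + [D H object]
  take H:  [H object] + [H object]
  take object:  [object] + [object]

M -> E -> J -> B -> F -> D -> H -> object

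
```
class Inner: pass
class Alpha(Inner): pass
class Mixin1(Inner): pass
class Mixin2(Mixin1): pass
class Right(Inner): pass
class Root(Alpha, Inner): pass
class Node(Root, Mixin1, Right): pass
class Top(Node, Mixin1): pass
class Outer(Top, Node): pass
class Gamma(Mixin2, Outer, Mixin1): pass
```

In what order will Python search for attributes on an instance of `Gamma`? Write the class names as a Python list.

[Gamma, Mixin2, Outer, Top, Node, Root, Alpha, Mixin1, Right, Inner, object]

L[Gamma] = Gamma + merge(L[Mixin2], L[Outer], L[Mixin1], [Mixin2 Outer Mixin1])
  take Mixin2:  [Mixin2 Mixin1 Inner object] + [Outer Top Node Root Alpha Mixin1 Right Inner object] + [Mixin1 Inner object] + [Mixin2 Outer Mixin1]
  take Outer:  [Mixin1 Inner object] + [Outer Top Node Root Alpha Mixin1 Right Inner object] + [Mixin1 Inner object] + [Outer Mixin1]
  take Top:  [Mixin1 Inner object] + [Top Node Root Alpha Mixin1 Right Inner object] + [Mixin1 Inner object] + [Mixin1]
  take Node:  [Mixin1 Inner object] + [Node Root Alpha Mixin1 Right Inner object] + [Mixin1 Inner object] + [Mixin1]
  take Root:  [Mixin1 Inner object] + [Root Alpha Mixin1 Right Inner object] + [Mixin1 Inner object] + [Mixin1]
  take Alpha:  [Mixin1 Inner object] + [Alpha Mixin1 Right Inner object] + [Mixin1 Inner object] + [Mixin1]
  take Mixin1:  [Mixin1 Inner object] + [Mixin1 Right Inner object] + [Mixin1 Inner object] + [Mixin1]
  take Right:  [Inner object] + [Right Inner object] + [Inner object]
  take Inner:  [Inner object] + [Inner object] + [Inner object]
  take object:  [object] + [object] + [object]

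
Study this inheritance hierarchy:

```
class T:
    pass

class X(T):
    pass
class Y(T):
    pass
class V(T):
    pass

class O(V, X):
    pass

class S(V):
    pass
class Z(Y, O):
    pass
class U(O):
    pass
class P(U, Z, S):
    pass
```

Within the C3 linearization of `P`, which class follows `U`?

L[P] = P + merge(L[U], L[Z], L[S], [U Z S])
  take U:  [U O V X T object] + [Z Y O V X T object] + [S V T object] + [U Z S]
  take Z:  [O V X T object] + [Z Y O V X T object] + [S V T object] + [Z S]
  take Y:  [O V X T object] + [Y O V X T object] + [S V T object] + [S]
  take O:  [O V X T object] + [O V X T object] + [S V T object] + [S]
  take S:  [V X T object] + [V X T object] + [S V T object] + [S]
  take V:  [V X T object] + [V X T object] + [V T object]
  take X:  [X T object] + [X T object] + [T object]
  take T:  [T object] + [T object] + [T object]
  take object:  [object] + [object] + [object]
MRO: P U Z Y O S V X T object
U is at position 1; next is Z.

Z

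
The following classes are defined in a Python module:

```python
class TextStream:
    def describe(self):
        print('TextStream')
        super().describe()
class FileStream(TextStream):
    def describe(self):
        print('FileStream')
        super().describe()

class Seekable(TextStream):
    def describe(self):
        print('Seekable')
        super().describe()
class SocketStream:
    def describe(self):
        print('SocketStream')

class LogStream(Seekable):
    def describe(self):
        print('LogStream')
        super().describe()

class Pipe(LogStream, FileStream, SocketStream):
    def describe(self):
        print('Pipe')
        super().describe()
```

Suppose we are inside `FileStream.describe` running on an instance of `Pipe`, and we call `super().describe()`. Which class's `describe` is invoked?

L[Pipe] = Pipe + merge(L[LogStream], L[FileStream], L[SocketStream], [LogStream FileStream SocketStream])
  take LogStream:  [LogStream Seekable TextStream object] + [FileStream TextStream object] + [SocketStream object] + [LogStream FileStream SocketStream]
  take Seekable:  [Seekable TextStream object] + [FileStream TextStream object] + [SocketStream object] + [FileStream SocketStream]
  take FileStream:  [TextStream object] + [FileStream TextStream object] + [SocketStream object] + [FileStream SocketStream]
  take TextStream:  [TextStream object] + [TextStream object] + [SocketStream object] + [SocketStream]
  take SocketStream:  [object] + [object] + [SocketStream object] + [SocketStream]
  take object:  [object] + [object] + [object]
MRO: Pipe LogStream Seekable FileStream TextStream SocketStream object
super() in FileStream.describe on a Pipe instance goes to the class after FileStream in Pipe's MRO: TextStream.

TextStream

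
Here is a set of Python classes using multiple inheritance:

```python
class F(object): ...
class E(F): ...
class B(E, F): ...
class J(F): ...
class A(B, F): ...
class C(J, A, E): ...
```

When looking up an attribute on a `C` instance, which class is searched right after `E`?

L[C] = C + merge(L[J], L[A], L[E], [J A E])
  take J:  [J F object] + [A B E F object] + [E F object] + [J A E]
  take A:  [F object] + [A B E F object] + [E F object] + [A E]
  take B:  [F object] + [B E F object] + [E F object] + [E]
  take E:  [F object] + [E F object] + [E F object] + [E]
  take F:  [F object] + [F object] + [F object]
  take object:  [object] + [object] + [object]
MRO: C J A B E F object
E is at position 4; next is F.

F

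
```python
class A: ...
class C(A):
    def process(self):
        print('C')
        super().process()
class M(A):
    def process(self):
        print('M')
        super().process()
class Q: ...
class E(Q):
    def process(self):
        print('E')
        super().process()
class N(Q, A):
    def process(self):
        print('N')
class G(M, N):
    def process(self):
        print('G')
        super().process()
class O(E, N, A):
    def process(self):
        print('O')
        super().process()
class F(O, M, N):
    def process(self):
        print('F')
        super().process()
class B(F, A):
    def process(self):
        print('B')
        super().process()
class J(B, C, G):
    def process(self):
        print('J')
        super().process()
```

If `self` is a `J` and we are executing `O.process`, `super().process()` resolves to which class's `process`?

E

L[J] = J + merge(L[B], L[C], L[G], [B C G])
  take B:  [B F O E M N Q A object] + [C A object] + [G M N Q A object] + [B C G]
  take F:  [F O E M N Q A object] + [C A object] + [G M N Q A object] + [C G]
  take O:  [O E M N Q A object] + [C A object] + [G M N Q A object] + [C G]
  take E:  [E M N Q A object] + [C A object] + [G M N Q A object] + [C G]
  take C:  [M N Q A object] + [C A object] + [G M N Q A object] + [C G]
  take G:  [M N Q A object] + [A object] + [G M N Q A object] + [G]
  take M:  [M N Q A object] + [A object] + [M N Q A object]
  take N:  [N Q A object] + [A object] + [N Q A object]
  take Q:  [Q A object] + [A object] + [Q A object]
  take A:  [A object] + [A object] + [A object]
  take object:  [object] + [object] + [object]
MRO: J B F O E C G M N Q A object
super() in O.process on a J instance goes to the class after O in J's MRO: E.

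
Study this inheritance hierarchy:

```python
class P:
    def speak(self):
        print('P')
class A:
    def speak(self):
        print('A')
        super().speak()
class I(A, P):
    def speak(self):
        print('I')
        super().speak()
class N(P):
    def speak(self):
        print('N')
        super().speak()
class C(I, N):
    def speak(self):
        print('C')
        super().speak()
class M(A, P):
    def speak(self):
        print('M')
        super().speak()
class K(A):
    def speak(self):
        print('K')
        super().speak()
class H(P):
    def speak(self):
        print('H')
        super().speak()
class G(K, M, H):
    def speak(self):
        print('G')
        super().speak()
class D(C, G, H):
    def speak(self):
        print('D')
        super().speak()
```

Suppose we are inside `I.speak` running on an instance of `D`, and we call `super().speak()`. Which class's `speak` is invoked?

G

L[D] = D + merge(L[C], L[G], L[H], [C G H])
  take C:  [C I A N P object] + [G K M A H P object] + [H P object] + [C G H]
  take I:  [I A N P object] + [G K M A H P object] + [H P object] + [G H]
  take G:  [A N P object] + [G K M A H P object] + [H P object] + [G H]
  take K:  [A N P object] + [K M A H P object] + [H P object] + [H]
  take M:  [A N P object] + [M A H P object] + [H P object] + [H]
  take A:  [A N P object] + [A H P object] + [H P object] + [H]
  take N:  [N P object] + [H P object] + [H P object] + [H]
  take H:  [P object] + [H P object] + [H P object] + [H]
  take P:  [P object] + [P object] + [P object]
  take object:  [object] + [object] + [object]
MRO: D C I G K M A N H P object
super() in I.speak on a D instance goes to the class after I in D's MRO: G.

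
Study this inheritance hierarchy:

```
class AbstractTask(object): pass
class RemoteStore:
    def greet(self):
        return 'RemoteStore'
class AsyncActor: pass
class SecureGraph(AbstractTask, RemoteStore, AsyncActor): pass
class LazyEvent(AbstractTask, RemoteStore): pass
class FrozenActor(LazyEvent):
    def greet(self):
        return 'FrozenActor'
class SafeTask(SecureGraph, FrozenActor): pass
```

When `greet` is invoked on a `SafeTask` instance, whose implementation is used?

FrozenActor

L[SafeTask] = SafeTask + merge(L[SecureGraph], L[FrozenActor], [SecureGraph FrozenActor])
  take SecureGraph:  [SecureGraph AbstractTask RemoteStore AsyncActor object] + [FrozenActor LazyEvent AbstractTask RemoteStore object] + [SecureGraph FrozenActor]
  take FrozenActor:  [AbstractTask RemoteStore AsyncActor object] + [FrozenActor LazyEvent AbstractTask RemoteStore object] + [FrozenActor]
  take LazyEvent:  [AbstractTask RemoteStore AsyncActor object] + [LazyEvent AbstractTask RemoteStore object]
  take AbstractTask:  [AbstractTask RemoteStore AsyncActor object] + [AbstractTask RemoteStore object]
  take RemoteStore:  [RemoteStore AsyncActor object] + [RemoteStore object]
  take AsyncActor:  [AsyncActor object] + [object]
  take object:  [object] + [object]
MRO: SafeTask SecureGraph FrozenActor LazyEvent AbstractTask RemoteStore AsyncActor object
greet is defined in: FrozenActor, RemoteStore. First along the MRO is FrozenActor.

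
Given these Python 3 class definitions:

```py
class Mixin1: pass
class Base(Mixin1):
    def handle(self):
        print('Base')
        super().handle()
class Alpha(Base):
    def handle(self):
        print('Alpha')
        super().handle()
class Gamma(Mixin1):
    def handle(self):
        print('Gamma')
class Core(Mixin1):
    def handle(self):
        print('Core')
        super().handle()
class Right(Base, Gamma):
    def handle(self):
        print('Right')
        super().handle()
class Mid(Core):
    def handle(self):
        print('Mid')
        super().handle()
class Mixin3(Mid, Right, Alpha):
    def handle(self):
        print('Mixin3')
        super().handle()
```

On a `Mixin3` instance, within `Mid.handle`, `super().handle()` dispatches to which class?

Core

L[Mixin3] = Mixin3 + merge(L[Mid], L[Right], L[Alpha], [Mid Right Alpha])
  take Mid:  [Mid Core Mixin1 object] + [Right Base Gamma Mixin1 object] + [Alpha Base Mixin1 object] + [Mid Right Alpha]
  take Core:  [Core Mixin1 object] + [Right Base Gamma Mixin1 object] + [Alpha Base Mixin1 object] + [Right Alpha]
  take Right:  [Mixin1 object] + [Right Base Gamma Mixin1 object] + [Alpha Base Mixin1 object] + [Right Alpha]
  take Alpha:  [Mixin1 object] + [Base Gamma Mixin1 object] + [Alpha Base Mixin1 object] + [Alpha]
  take Base:  [Mixin1 object] + [Base Gamma Mixin1 object] + [Base Mixin1 object]
  take Gamma:  [Mixin1 object] + [Gamma Mixin1 object] + [Mixin1 object]
  take Mixin1:  [Mixin1 object] + [Mixin1 object] + [Mixin1 object]
  take object:  [object] + [object] + [object]
MRO: Mixin3 Mid Core Right Alpha Base Gamma Mixin1 object
super() in Mid.handle on a Mixin3 instance goes to the class after Mid in Mixin3's MRO: Core.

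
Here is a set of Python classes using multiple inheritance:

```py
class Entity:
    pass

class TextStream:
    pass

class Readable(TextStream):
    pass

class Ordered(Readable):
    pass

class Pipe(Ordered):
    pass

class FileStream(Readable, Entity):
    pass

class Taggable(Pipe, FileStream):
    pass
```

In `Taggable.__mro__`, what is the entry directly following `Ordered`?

L[Taggable] = Taggable + merge(L[Pipe], L[FileStream], [Pipe FileStream])
  take Pipe:  [Pipe Ordered Readable TextStream object] + [FileStream Readable TextStream Entity object] + [Pipe FileStream]
  take Ordered:  [Ordered Readable TextStream object] + [FileStream Readable TextStream Entity object] + [FileStream]
  take FileStream:  [Readable TextStream object] + [FileStream Readable TextStream Entity object] + [FileStream]
  take Readable:  [Readable TextStream object] + [Readable TextStream Entity object]
  take TextStream:  [TextStream object] + [TextStream Entity object]
  take Entity:  [object] + [Entity object]
  take object:  [object] + [object]
MRO: Taggable Pipe Ordered FileStream Readable TextStream Entity object
Ordered is at position 2; next is FileStream.

FileStream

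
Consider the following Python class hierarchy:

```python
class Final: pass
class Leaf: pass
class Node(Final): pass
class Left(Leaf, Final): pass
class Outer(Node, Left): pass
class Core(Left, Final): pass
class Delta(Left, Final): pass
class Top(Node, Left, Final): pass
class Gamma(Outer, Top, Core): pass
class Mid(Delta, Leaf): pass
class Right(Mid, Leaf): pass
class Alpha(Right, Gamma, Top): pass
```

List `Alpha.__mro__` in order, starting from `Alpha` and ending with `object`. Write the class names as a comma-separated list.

L[Alpha] = Alpha + merge(L[Right], L[Gamma], L[Top], [Right Gamma Top])
  take Right:  [Right Mid Delta Left Leaf Final object] + [Gamma Outer Top Node Core Left Leaf Final object] + [Top Node Left Leaf Final object] + [Right Gamma Top]
  take Mid:  [Mid Delta Left Leaf Final object] + [Gamma Outer Top Node Core Left Leaf Final object] + [Top Node Left Leaf Final object] + [Gamma Top]
  take Delta:  [Delta Left Leaf Final object] + [Gamma Outer Top Node Core Left Leaf Final object] + [Top Node Left Leaf Final object] + [Gamma Top]
  take Gamma:  [Left Leaf Final object] + [Gamma Outer Top Node Core Left Leaf Final object] + [Top Node Left Leaf Final object] + [Gamma Top]
  take Outer:  [Left Leaf Final object] + [Outer Top Node Core Left Leaf Final object] + [Top Node Left Leaf Final object] + [Top]
  take Top:  [Left Leaf Final object] + [Top Node Core Left Leaf Final object] + [Top Node Left Leaf Final object] + [Top]
  take Node:  [Left Leaf Final object] + [Node Core Left Leaf Final object] + [Node Left Leaf Final object]
  take Core:  [Left Leaf Final object] + [Core Left Leaf Final object] + [Left Leaf Final object]
  take Left:  [Left Leaf Final object] + [Left Leaf Final object] + [Left Leaf Final object]
  take Leaf:  [Leaf Final object] + [Leaf Final object] + [Leaf Final object]
  take Final:  [Final object] + [Final object] + [Final object]
  take object:  [object] + [object] + [object]

Alpha, Right, Mid, Delta, Gamma, Outer, Top, Node, Core, Left, Leaf, Final, object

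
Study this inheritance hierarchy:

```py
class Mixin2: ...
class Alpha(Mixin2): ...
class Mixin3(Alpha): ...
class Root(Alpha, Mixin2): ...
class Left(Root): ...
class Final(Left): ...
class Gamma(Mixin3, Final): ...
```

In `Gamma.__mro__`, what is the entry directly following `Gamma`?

Mixin3

L[Gamma] = Gamma + merge(L[Mixin3], L[Final], [Mixin3 Final])
  take Mixin3:  [Mixin3 Alpha Mixin2 object] + [Final Left Root Alpha Mixin2 object] + [Mixin3 Final]
  take Final:  [Alpha Mixin2 object] + [Final Left Root Alpha Mixin2 object] + [Final]
  take Left:  [Alpha Mixin2 object] + [Left Root Alpha Mixin2 object]
  take Root:  [Alpha Mixin2 object] + [Root Alpha Mixin2 object]
  take Alpha:  [Alpha Mixin2 object] + [Alpha Mixin2 object]
  take Mixin2:  [Mixin2 object] + [Mixin2 object]
  take object:  [object] + [object]
MRO: Gamma Mixin3 Final Left Root Alpha Mixin2 object
Gamma is at position 0; next is Mixin3.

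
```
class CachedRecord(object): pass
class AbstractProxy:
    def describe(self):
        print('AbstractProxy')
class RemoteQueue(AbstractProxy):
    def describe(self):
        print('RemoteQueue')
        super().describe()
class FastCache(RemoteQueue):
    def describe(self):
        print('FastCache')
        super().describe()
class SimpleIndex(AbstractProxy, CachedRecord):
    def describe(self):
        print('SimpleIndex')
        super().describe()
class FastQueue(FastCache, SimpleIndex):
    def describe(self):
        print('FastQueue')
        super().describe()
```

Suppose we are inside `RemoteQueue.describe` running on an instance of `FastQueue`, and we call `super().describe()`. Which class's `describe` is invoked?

L[FastQueue] = FastQueue + merge(L[FastCache], L[SimpleIndex], [FastCache SimpleIndex])
  take FastCache:  [FastCache RemoteQueue AbstractProxy object] + [SimpleIndex AbstractProxy CachedRecord object] + [FastCache SimpleIndex]
  take RemoteQueue:  [RemoteQueue AbstractProxy object] + [SimpleIndex AbstractProxy CachedRecord object] + [SimpleIndex]
  take SimpleIndex:  [AbstractProxy object] + [SimpleIndex AbstractProxy CachedRecord object] + [SimpleIndex]
  take AbstractProxy:  [AbstractProxy object] + [AbstractProxy CachedRecord object]
  take CachedRecord:  [object] + [CachedRecord object]
  take object:  [object] + [object]
MRO: FastQueue FastCache RemoteQueue SimpleIndex AbstractProxy CachedRecord object
super() in RemoteQueue.describe on a FastQueue instance goes to the class after RemoteQueue in FastQueue's MRO: SimpleIndex.

SimpleIndex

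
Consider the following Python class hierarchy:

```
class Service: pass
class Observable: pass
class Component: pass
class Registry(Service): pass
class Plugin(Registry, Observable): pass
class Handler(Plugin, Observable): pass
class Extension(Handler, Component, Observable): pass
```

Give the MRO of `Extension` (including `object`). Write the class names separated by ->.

Extension -> Handler -> Plugin -> Registry -> Service -> Component -> Observable -> object

L[Extension] = Extension + merge(L[Handler], L[Component], L[Observable], [Handler Component Observable])
  take Handler:  [Handler Plugin Registry Service Observable object] + [Component object] + [Observable object] + [Handler Component Observable]
  take Plugin:  [Plugin Registry Service Observable object] + [Component object] + [Observable object] + [Component Observable]
  take Registry:  [Registry Service Observable object] + [Component object] + [Observable object] + [Component Observable]
  take Service:  [Service Observable object] + [Component object] + [Observable object] + [Component Observable]
  take Component:  [Observable object] + [Component object] + [Observable object] + [Component Observable]
  take Observable:  [Observable object] + [object] + [Observable object] + [Observable]
  take object:  [object] + [object] + [object]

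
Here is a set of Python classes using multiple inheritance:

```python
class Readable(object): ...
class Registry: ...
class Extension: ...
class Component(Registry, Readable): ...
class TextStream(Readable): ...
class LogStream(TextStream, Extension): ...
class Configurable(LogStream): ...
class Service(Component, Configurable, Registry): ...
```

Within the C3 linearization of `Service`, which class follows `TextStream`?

Readable

L[Service] = Service + merge(L[Component], L[Configurable], L[Registry], [Component Configurable Registry])
  take Component:  [Component Registry Readable object] + [Configurable LogStream TextStream Readable Extension object] + [Registry object] + [Component Configurable Registry]
  take Configurable:  [Registry Readable object] + [Configurable LogStream TextStream Readable Extension object] + [Registry object] + [Configurable Registry]
  take Registry:  [Registry Readable object] + [LogStream TextStream Readable Extension object] + [Registry object] + [Registry]
  take LogStream:  [Readable object] + [LogStream TextStream Readable Extension object] + [object]
  take TextStream:  [Readable object] + [TextStream Readable Extension object] + [object]
  take Readable:  [Readable object] + [Readable Extension object] + [object]
  take Extension:  [object] + [Extension object] + [object]
  take object:  [object] + [object] + [object]
MRO: Service Component Configurable Registry LogStream TextStream Readable Extension object
TextStream is at position 5; next is Readable.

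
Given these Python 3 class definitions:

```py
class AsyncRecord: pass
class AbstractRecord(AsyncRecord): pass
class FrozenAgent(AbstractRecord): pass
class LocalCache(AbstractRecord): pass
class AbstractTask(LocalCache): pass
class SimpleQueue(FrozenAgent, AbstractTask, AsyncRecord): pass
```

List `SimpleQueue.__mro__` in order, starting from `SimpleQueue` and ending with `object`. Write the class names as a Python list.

L[SimpleQueue] = SimpleQueue + merge(L[FrozenAgent], L[AbstractTask], L[AsyncRecord], [FrozenAgent AbstractTask AsyncRecord])
  take FrozenAgent:  [FrozenAgent AbstractRecord AsyncRecord object] + [AbstractTask LocalCache AbstractRecord AsyncRecord object] + [AsyncRecord object] + [FrozenAgent AbstractTask AsyncRecord]
  take AbstractTask:  [AbstractRecord AsyncRecord object] + [AbstractTask LocalCache AbstractRecord AsyncRecord object] + [AsyncRecord object] + [AbstractTask AsyncRecord]
  take LocalCache:  [AbstractRecord AsyncRecord object] + [LocalCache AbstractRecord AsyncRecord object] + [AsyncRecord object] + [AsyncRecord]
  take AbstractRecord:  [AbstractRecord AsyncRecord object] + [AbstractRecord AsyncRecord object] + [AsyncRecord object] + [AsyncRecord]
  take AsyncRecord:  [AsyncRecord object] + [AsyncRecord object] + [AsyncRecord object] + [AsyncRecord]
  take object:  [object] + [object] + [object]

[SimpleQueue, FrozenAgent, AbstractTask, LocalCache, AbstractRecord, AsyncRecord, object]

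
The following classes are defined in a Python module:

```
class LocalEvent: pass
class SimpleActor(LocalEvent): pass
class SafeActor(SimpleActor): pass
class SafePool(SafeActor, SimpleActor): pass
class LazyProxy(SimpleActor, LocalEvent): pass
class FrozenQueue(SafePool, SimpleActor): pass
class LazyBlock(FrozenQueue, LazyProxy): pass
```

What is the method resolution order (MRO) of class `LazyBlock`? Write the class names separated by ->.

LazyBlock -> FrozenQueue -> SafePool -> SafeActor -> LazyProxy -> SimpleActor -> LocalEvent -> object

L[LazyBlock] = LazyBlock + merge(L[FrozenQueue], L[LazyProxy], [FrozenQueue LazyProxy])
  take FrozenQueue:  [FrozenQueue SafePool SafeActor SimpleActor LocalEvent object] + [LazyProxy SimpleActor LocalEvent object] + [FrozenQueue LazyProxy]
  take SafePool:  [SafePool SafeActor SimpleActor LocalEvent object] + [LazyProxy SimpleActor LocalEvent object] + [LazyProxy]
  take SafeActor:  [SafeActor SimpleActor LocalEvent object] + [LazyProxy SimpleActor LocalEvent object] + [LazyProxy]
  take LazyProxy:  [SimpleActor LocalEvent object] + [LazyProxy SimpleActor LocalEvent object] + [LazyProxy]
  take SimpleActor:  [SimpleActor LocalEvent object] + [SimpleActor LocalEvent object]
  take LocalEvent:  [LocalEvent object] + [LocalEvent object]
  take object:  [object] + [object]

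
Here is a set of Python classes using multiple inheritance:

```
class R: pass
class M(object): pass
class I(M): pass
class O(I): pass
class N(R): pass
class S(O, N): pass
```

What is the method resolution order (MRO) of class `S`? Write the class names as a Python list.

[S, O, I, M, N, R, object]

L[S] = S + merge(L[O], L[N], [O N])
  take O:  [O I M object] + [N R object] + [O N]
  take I:  [I M object] + [N R object] + [N]
  take M:  [M object] + [N R object] + [N]
  take N:  [object] + [N R object] + [N]
  take R:  [object] + [R object]
  take object:  [object] + [object]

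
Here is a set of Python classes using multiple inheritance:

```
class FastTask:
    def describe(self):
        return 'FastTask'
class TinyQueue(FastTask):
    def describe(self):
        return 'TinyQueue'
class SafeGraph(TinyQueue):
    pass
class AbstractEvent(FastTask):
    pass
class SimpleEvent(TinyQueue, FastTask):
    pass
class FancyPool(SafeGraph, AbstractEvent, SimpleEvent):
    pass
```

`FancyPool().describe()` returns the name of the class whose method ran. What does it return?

L[FancyPool] = FancyPool + merge(L[SafeGraph], L[AbstractEvent], L[SimpleEvent], [SafeGraph AbstractEvent SimpleEvent])
  take SafeGraph:  [SafeGraph TinyQueue FastTask object] + [AbstractEvent FastTask object] + [SimpleEvent TinyQueue FastTask object] + [SafeGraph AbstractEvent SimpleEvent]
  take AbstractEvent:  [TinyQueue FastTask object] + [AbstractEvent FastTask object] + [SimpleEvent TinyQueue FastTask object] + [AbstractEvent SimpleEvent]
  take SimpleEvent:  [TinyQueue FastTask object] + [FastTask object] + [SimpleEvent TinyQueue FastTask object] + [SimpleEvent]
  take TinyQueue:  [TinyQueue FastTask object] + [FastTask object] + [TinyQueue FastTask object]
  take FastTask:  [FastTask object] + [FastTask object] + [FastTask object]
  take object:  [object] + [object] + [object]
MRO: FancyPool SafeGraph AbstractEvent SimpleEvent TinyQueue FastTask object
describe is defined in: FastTask, TinyQueue. First along the MRO is TinyQueue.

TinyQueue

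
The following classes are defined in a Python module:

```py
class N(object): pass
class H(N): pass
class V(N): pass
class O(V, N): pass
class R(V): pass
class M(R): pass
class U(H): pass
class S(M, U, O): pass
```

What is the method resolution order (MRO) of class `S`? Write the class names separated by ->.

S -> M -> R -> U -> H -> O -> V -> N -> object

L[S] = S + merge(L[M], L[U], L[O], [M U O])
  take M:  [M R V N object] + [U H N object] + [O V N object] + [M U O]
  take R:  [R V N object] + [U H N object] + [O V N object] + [U O]
  take U:  [V N object] + [U H N object] + [O V N object] + [U O]
  take H:  [V N object] + [H N object] + [O V N object] + [O]
  take O:  [V N object] + [N object] + [O V N object] + [O]
  take V:  [V N object] + [N object] + [V N object]
  take N:  [N object] + [N object] + [N object]
  take object:  [object] + [object] + [object]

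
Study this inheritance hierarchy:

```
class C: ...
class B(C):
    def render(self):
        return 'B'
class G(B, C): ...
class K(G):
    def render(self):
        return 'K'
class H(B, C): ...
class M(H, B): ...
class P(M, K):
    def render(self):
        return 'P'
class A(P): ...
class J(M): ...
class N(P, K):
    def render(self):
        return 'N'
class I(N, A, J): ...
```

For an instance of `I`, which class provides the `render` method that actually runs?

N

L[I] = I + merge(L[N], L[A], L[J], [N A J])
  take N:  [N P M H K G B C object] + [A P M H K G B C object] + [J M H B C object] + [N A J]
  take A:  [P M H K G B C object] + [A P M H K G B C object] + [J M H B C object] + [A J]
  take P:  [P M H K G B C object] + [P M H K G B C object] + [J M H B C object] + [J]
  take J:  [M H K G B C object] + [M H K G B C object] + [J M H B C object] + [J]
  take M:  [M H K G B C object] + [M H K G B C object] + [M H B C object]
  take H:  [H K G B C object] + [H K G B C object] + [H B C object]
  take K:  [K G B C object] + [K G B C object] + [B C object]
  take G:  [G B C object] + [G B C object] + [B C object]
  take B:  [B C object] + [B C object] + [B C object]
  take C:  [C object] + [C object] + [C object]
  take object:  [object] + [object] + [object]
MRO: I N A P J M H K G B C object
render is defined in: B, K, N, P. First along the MRO is N.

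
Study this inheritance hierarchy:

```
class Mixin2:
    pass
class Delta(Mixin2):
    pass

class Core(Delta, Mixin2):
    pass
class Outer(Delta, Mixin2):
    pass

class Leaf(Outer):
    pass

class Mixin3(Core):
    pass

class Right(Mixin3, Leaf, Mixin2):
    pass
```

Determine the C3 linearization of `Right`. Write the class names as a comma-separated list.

L[Right] = Right + merge(L[Mixin3], L[Leaf], L[Mixin2], [Mixin3 Leaf Mixin2])
  take Mixin3:  [Mixin3 Core Delta Mixin2 object] + [Leaf Outer Delta Mixin2 object] + [Mixin2 object] + [Mixin3 Leaf Mixin2]
  take Core:  [Core Delta Mixin2 object] + [Leaf Outer Delta Mixin2 object] + [Mixin2 object] + [Leaf Mixin2]
  take Leaf:  [Delta Mixin2 object] + [Leaf Outer Delta Mixin2 object] + [Mixin2 object] + [Leaf Mixin2]
  take Outer:  [Delta Mixin2 object] + [Outer Delta Mixin2 object] + [Mixin2 object] + [Mixin2]
  take Delta:  [Delta Mixin2 object] + [Delta Mixin2 object] + [Mixin2 object] + [Mixin2]
  take Mixin2:  [Mixin2 object] + [Mixin2 object] + [Mixin2 object] + [Mixin2]
  take object:  [object] + [object] + [object]

Right, Mixin3, Core, Leaf, Outer, Delta, Mixin2, object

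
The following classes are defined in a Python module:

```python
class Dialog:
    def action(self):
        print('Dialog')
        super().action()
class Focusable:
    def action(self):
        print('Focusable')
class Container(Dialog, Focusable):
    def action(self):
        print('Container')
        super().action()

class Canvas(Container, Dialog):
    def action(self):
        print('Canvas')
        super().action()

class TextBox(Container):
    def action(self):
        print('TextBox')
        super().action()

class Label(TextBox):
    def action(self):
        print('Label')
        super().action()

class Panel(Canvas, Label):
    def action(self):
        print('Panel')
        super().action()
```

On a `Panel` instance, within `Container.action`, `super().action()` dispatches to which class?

L[Panel] = Panel + merge(L[Canvas], L[Label], [Canvas Label])
  take Canvas:  [Canvas Container Dialog Focusable object] + [Label TextBox Container Dialog Focusable object] + [Canvas Label]
  take Label:  [Container Dialog Focusable object] + [Label TextBox Container Dialog Focusable object] + [Label]
  take TextBox:  [Container Dialog Focusable object] + [TextBox Container Dialog Focusable object]
  take Container:  [Container Dialog Focusable object] + [Container Dialog Focusable object]
  take Dialog:  [Dialog Focusable object] + [Dialog Focusable object]
  take Focusable:  [Focusable object] + [Focusable object]
  take object:  [object] + [object]
MRO: Panel Canvas Label TextBox Container Dialog Focusable object
super() in Container.action on a Panel instance goes to the class after Container in Panel's MRO: Dialog.

Dialog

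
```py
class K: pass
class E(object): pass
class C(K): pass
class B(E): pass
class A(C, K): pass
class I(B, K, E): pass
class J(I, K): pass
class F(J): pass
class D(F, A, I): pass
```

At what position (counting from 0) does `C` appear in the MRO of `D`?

L[D] = D + merge(L[F], L[A], L[I], [F A I])
  take F:  [F J I B K E object] + [A C K object] + [I B K E object] + [F A I]
  take J:  [J I B K E object] + [A C K object] + [I B K E object] + [A I]
  take A:  [I B K E object] + [A C K object] + [I B K E object] + [A I]
  take I:  [I B K E object] + [C K object] + [I B K E object] + [I]
  take B:  [B K E object] + [C K object] + [B K E object]
  take C:  [K E object] + [C K object] + [K E object]
  take K:  [K E object] + [K object] + [K E object]
  take E:  [E object] + [object] + [E object]
  take object:  [object] + [object] + [object]
MRO: D F J A I B C K E object
C sits at index 6.

6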